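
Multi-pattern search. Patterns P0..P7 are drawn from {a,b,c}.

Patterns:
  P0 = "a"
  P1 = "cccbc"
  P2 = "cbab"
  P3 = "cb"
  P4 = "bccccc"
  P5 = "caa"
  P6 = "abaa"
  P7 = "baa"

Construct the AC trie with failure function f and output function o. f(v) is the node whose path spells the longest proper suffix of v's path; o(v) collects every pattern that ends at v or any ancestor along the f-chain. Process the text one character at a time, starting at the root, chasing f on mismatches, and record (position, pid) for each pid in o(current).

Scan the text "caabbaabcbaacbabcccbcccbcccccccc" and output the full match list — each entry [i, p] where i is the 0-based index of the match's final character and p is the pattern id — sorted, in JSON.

Build automaton:
Trie (insert patterns):
  0='ε' goto a→1 b→10 c→2
  1='a' goto b→18  ←P0
  2='c' goto a→16 b→7 c→3
  3='cc' goto c→4
  4='ccc' goto b→5
  5='cccb' goto c→6
  6='cccbc' goto ·  ←P1
  7='cb' goto a→8  ←P3
  8='cba' goto b→9
  9='cbab' goto ·  ←P2
  10='b' goto a→21 c→11
  11='bc' goto c→12
  12='bcc' goto c→13
  13='bccc' goto c→14
  14='bcccc' goto c→15
  15='bccccc' goto ·  ←P4
  16='ca' goto a→17
  17='caa' goto ·  ←P5
  18='ab' goto a→19
  19='aba' goto a→20
  20='abaa' goto ·  ←P6
  21='ba' goto a→22
  22='baa' goto ·  ←P7

BFS fail/out derivation:
  fail(1) 'a': from fail(0)=0 chase 'a': 0 ⇒ 0;  out={0}∪out(0)={0}
  fail(2) 'c': from fail(0)=0 chase 'c': 0 ⇒ 0;  out=∅∪out(0)=∅
  fail(10) 'b': from fail(0)=0 chase 'b': 0 ⇒ 0;  out=∅∪out(0)=∅
  fail(3) 'cc': from fail(2)=0 chase 'c': 0 ⇒ 2;  out=∅∪out(2)=∅
  fail(7) 'cb': from fail(2)=0 chase 'b': 0 ⇒ 10;  out={3}∪out(10)={3}
  fail(11) 'bc': from fail(10)=0 chase 'c': 0 ⇒ 2;  out=∅∪out(2)=∅
  fail(16) 'ca': from fail(2)=0 chase 'a': 0 ⇒ 1;  out=∅∪out(1)={0}
  fail(18) 'ab': from fail(1)=0 chase 'b': 0 ⇒ 10;  out=∅∪out(10)=∅
  fail(21) 'ba': from fail(10)=0 chase 'a': 0 ⇒ 1;  out=∅∪out(1)={0}
  fail(4) 'ccc': from fail(3)=2 chase 'c': 2 ⇒ 3;  out=∅∪out(3)=∅
  fail(8) 'cba': from fail(7)=10 chase 'a': 10 ⇒ 21;  out=∅∪out(21)={0}
  fail(12) 'bcc': from fail(11)=2 chase 'c': 2 ⇒ 3;  out=∅∪out(3)=∅
  fail(17) 'caa': from fail(16)=1 chase 'a': 1→0 ⇒ 1;  out={5}∪out(1)={0,5}
  fail(19) 'aba': from fail(18)=10 chase 'a': 10 ⇒ 21;  out=∅∪out(21)={0}
  fail(22) 'baa': from fail(21)=1 chase 'a': 1→0 ⇒ 1;  out={7}∪out(1)={0,7}
  fail(5) 'cccb': from fail(4)=3 chase 'b': 3→2 ⇒ 7;  out=∅∪out(7)={3}
  fail(9) 'cbab': from fail(8)=21 chase 'b': 21→1 ⇒ 18;  out={2}∪out(18)={2}
  fail(13) 'bccc': from fail(12)=3 chase 'c': 3 ⇒ 4;  out=∅∪out(4)=∅
  fail(20) 'abaa': from fail(19)=21 chase 'a': 21 ⇒ 22;  out={6}∪out(22)={0,6,7}
  fail(6) 'cccbc': from fail(5)=7 chase 'c': 7→10 ⇒ 11;  out={1}∪out(11)={1}
  fail(14) 'bcccc': from fail(13)=4 chase 'c': 4→3 ⇒ 4;  out=∅∪out(4)=∅
  fail(15) 'bccccc': from fail(14)=4 chase 'c': 4→3 ⇒ 4;  out={4}∪out(4)={4}

Text stream:
pos 0 'c': at 2
pos 1 'a': at 16  → match P0@[1:1]
pos 2 'a': at 17  → match P0@[2:2],P5@[0:2]
pos 3 'b': at 18 ·f
pos 4 'b': at 10 ·f
pos 5 'a': at 21  → match P0@[5:5]
pos 6 'a': at 22  → match P0@[6:6],P7@[4:6]
pos 7 'b': at 18 ·f
pos 8 'c': at 11 ·f
pos 9 'b': at 7 ·f  → match P3@[8:9]
pos 10 'a': at 8  → match P0@[10:10]
pos 11 'a': at 22 ·f  → match P0@[11:11],P7@[9:11]
pos 12 'c': at 2 ·f
pos 13 'b': at 7  → match P3@[12:13]
pos 14 'a': at 8  → match P0@[14:14]
pos 15 'b': at 9  → match P2@[12:15]
pos 16 'c': at 11 ·f
pos 17 'c': at 12
pos 18 'c': at 13
pos 19 'b': at 5 ·f  → match P3@[18:19]
pos 20 'c': at 6  → match P1@[16:20]
pos 21 'c': at 12 ·f
pos 22 'c': at 13
pos 23 'b': at 5 ·f  → match P3@[22:23]
pos 24 'c': at 6  → match P1@[20:24]
pos 25 'c': at 12 ·f
pos 26 'c': at 13
pos 27 'c': at 14
pos 28 'c': at 15  → match P4@[23:28]
pos 29 'c': at 4 ·f
pos 30 'c': at 4 ·f
pos 31 'c': at 4 ·f

All matches (sorted): [[1,0],[2,0],[2,5],[5,0],[6,0],[6,7],[9,3],[10,0],[11,0],[11,7],[13,3],[14,0],[15,2],[19,3],[20,1],[23,3],[24,1],[28,4]]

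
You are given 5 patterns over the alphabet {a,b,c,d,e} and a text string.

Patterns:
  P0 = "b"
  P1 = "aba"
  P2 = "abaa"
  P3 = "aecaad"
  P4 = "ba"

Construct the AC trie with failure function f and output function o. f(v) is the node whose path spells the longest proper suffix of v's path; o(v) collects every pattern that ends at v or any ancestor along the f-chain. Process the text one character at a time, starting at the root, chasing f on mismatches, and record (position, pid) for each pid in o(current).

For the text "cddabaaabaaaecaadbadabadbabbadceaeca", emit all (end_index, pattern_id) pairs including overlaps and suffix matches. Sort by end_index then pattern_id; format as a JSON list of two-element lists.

Build automaton:
Trie nodes:
  n0 'ε': a→2 b→1
  n1 'b': a→11  [P0 ends]
  n2 'a': b→3 e→6
  n3 'ab': a→4
  n4 'aba': a→5  [P1 ends]
  n5 'abaa': ·  [P2 ends]
  n6 'ae': c→7
  n7 'aec': a→8
  n8 'aeca': a→9
  n9 'aecaa': d→10
  n10 'aecaad': ·  [P3 ends]
  n11 'ba': ·  [P4 ends]

Failure links (BFS by depth):
  n1('b'): parent n0 fail=0; on 'b' 0 → fail=0;  out {0}∪∅={0}
  n2('a'): parent n0 fail=0; on 'a' 0 → fail=0;  out ∅∪∅=∅
  n3('ab'): parent n2 fail=0; on 'b' 0 → fail=1;  out ∅∪{0}={0}
  n6('ae'): parent n2 fail=0; on 'e' 0 → fail=0;  out ∅∪∅=∅
  n11('ba'): parent n1 fail=0; on 'a' 0 → fail=2;  out {4}∪∅={4}
  n4('aba'): parent n3 fail=1; on 'a' 1 → fail=11;  out {1}∪{4}={1,4}
  n7('aec'): parent n6 fail=0; on 'c' 0 → fail=0;  out ∅∪∅=∅
  n5('abaa'): parent n4 fail=11; on 'a' 11→2→0 → fail=2;  out {2}∪∅={2}
  n8('aeca'): parent n7 fail=0; on 'a' 0 → fail=2;  out ∅∪∅=∅
  n9('aecaa'): parent n8 fail=2; on 'a' 2→0 → fail=2;  out ∅∪∅=∅
  n10('aecaad'): parent n9 fail=2; on 'd' 2→0 → fail=0;  out {3}∪∅={3}

Run:
i=0 'c': node 0→0
i=1 'd': node 0→0
i=2 'd': node 0→0
i=3 'a': node 0→2
i=4 'b': node 2→3  emit P0@[4:4]
i=5 'a': node 3→4  emit P1@[3:5],P4@[4:5]
i=6 'a': node 4→5  emit P2@[3:6]
i=7 'a': node 5→2 (via fail)
i=8 'b': node 2→3  emit P0@[8:8]
i=9 'a': node 3→4  emit P1@[7:9],P4@[8:9]
i=10 'a': node 4→5  emit P2@[7:10]
i=11 'a': node 5→2 (via fail)
i=12 'e': node 2→6
i=13 'c': node 6→7
i=14 'a': node 7→8
i=15 'a': node 8→9
i=16 'd': node 9→10  emit P3@[11:16]
i=17 'b': node 10→1 (via fail)  emit P0@[17:17]
i=18 'a': node 1→11  emit P4@[17:18]
i=19 'd': node 11→0 (via fail)
i=20 'a': node 0→2
i=21 'b': node 2→3  emit P0@[21:21]
i=22 'a': node 3→4  emit P1@[20:22],P4@[21:22]
i=23 'd': node 4→0 (via fail)
i=24 'b': node 0→1  emit P0@[24:24]
i=25 'a': node 1→11  emit P4@[24:25]
i=26 'b': node 11→3 (via fail)  emit P0@[26:26]
i=27 'b': node 3→1 (via fail)  emit P0@[27:27]
i=28 'a': node 1→11  emit P4@[27:28]
i=29 'd': node 11→0 (via fail)
i=30 'c': node 0→0
i=31 'e': node 0→0
i=32 'a': node 0→2
i=33 'e': node 2→6
i=34 'c': node 6→7
i=35 'a': node 7→8

Result: [[4,0],[5,1],[5,4],[6,2],[8,0],[9,1],[9,4],[10,2],[16,3],[17,0],[18,4],[21,0],[22,1],[22,4],[24,0],[25,4],[26,0],[27,0],[28,4]]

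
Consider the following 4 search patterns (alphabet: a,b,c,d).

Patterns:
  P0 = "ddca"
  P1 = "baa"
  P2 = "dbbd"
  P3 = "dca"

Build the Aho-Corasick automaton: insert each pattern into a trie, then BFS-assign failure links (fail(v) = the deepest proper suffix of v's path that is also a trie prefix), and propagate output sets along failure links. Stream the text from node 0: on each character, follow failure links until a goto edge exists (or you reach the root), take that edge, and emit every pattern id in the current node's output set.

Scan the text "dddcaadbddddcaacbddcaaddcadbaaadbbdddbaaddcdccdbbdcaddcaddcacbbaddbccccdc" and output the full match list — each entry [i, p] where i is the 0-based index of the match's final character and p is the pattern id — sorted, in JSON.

Build:
Trie nodes:
  0='ε' goto b→5 d→1
  1='d' goto b→8 c→11 d→2
  2='dd' goto c→3
  3='ddc' goto a→4
  4='ddca' goto ·  [P0 ends]
  5='b' goto a→6
  6='ba' goto a→7
  7='baa' goto ·  [P1 ends]
  8='db' goto b→9
  9='dbb' goto d→10
  10='dbbd' goto ·  [P2 ends]
  11='dc' goto a→12
  12='dca' goto ·  [P3 ends]

BFS fail/out derivation:
  fail(1) 'd': from fail(0)=0 chase 'd': 0 ⇒ 0;  out=∅∪out(0)=∅
  fail(5) 'b': from fail(0)=0 chase 'b': 0 ⇒ 0;  out=∅∪out(0)=∅
  fail(2) 'dd': from fail(1)=0 chase 'd': 0 ⇒ 1;  out=∅∪out(1)=∅
  fail(6) 'ba': from fail(5)=0 chase 'a': 0 ⇒ 0;  out=∅∪out(0)=∅
  fail(8) 'db': from fail(1)=0 chase 'b': 0 ⇒ 5;  out=∅∪out(5)=∅
  fail(11) 'dc': from fail(1)=0 chase 'c': 0 ⇒ 0;  out=∅∪out(0)=∅
  fail(3) 'ddc': from fail(2)=1 chase 'c': 1 ⇒ 11;  out=∅∪out(11)=∅
  fail(7) 'baa': from fail(6)=0 chase 'a': 0 ⇒ 0;  out={1}∪out(0)={1}
  fail(9) 'dbb': from fail(8)=5 chase 'b': 5→0 ⇒ 5;  out=∅∪out(5)=∅
  fail(12) 'dca': from fail(11)=0 chase 'a': 0 ⇒ 0;  out={3}∪out(0)={3}
  fail(4) 'ddca': from fail(3)=11 chase 'a': 11 ⇒ 12;  out={0}∪out(12)={0,3}
  fail(10) 'dbbd': from fail(9)=5 chase 'd': 5→0 ⇒ 1;  out={2}∪out(1)={2}

Run:
i=0 'd': node 0→1
i=1 'd': node 1→2
i=2 'd': node 2→2 (via fail)
i=3 'c': node 2→3
i=4 'a': node 3→4  → match P0@[1:4],P3@[2:4]
i=5 'a': node 4→0 (via fail)
i=6 'd': node 0→1
i=7 'b': node 1→8
i=8 'd': node 8→1 (via fail)
i=9 'd': node 1→2
i=10 'd': node 2→2 (via fail)
i=11 'd': node 2→2 (via fail)
i=12 'c': node 2→3
i=13 'a': node 3→4  → match P0@[10:13],P3@[11:13]
i=14 'a': node 4→0 (via fail)
i=15 'c': node 0→0
i=16 'b': node 0→5
i=17 'd': node 5→1 (via fail)
i=18 'd': node 1→2
i=19 'c': node 2→3
i=20 'a': node 3→4  → match P0@[17:20],P3@[18:20]
i=21 'a': node 4→0 (via fail)
i=22 'd': node 0→1
i=23 'd': node 1→2
i=24 'c': node 2→3
i=25 'a': node 3→4  → match P0@[22:25],P3@[23:25]
i=26 'd': node 4→1 (via fail)
i=27 'b': node 1→8
i=28 'a': node 8→6 (via fail)
i=29 'a': node 6→7  → match P1@[27:29]
i=30 'a': node 7→0 (via fail)
i=31 'd': node 0→1
i=32 'b': node 1→8
i=33 'b': node 8→9
i=34 'd': node 9→10  → match P2@[31:34]
i=35 'd': node 10→2 (via fail)
i=36 'd': node 2→2 (via fail)
i=37 'b': node 2→8 (via fail)
i=38 'a': node 8→6 (via fail)
i=39 'a': node 6→7  → match P1@[37:39]
i=40 'd': node 7→1 (via fail)
i=41 'd': node 1→2
i=42 'c': node 2→3
i=43 'd': node 3→1 (via fail)
i=44 'c': node 1→11
i=45 'c': node 11→0 (via fail)
i=46 'd': node 0→1
i=47 'b': node 1→8
i=48 'b': node 8→9
i=49 'd': node 9→10  → match P2@[46:49]
i=50 'c': node 10→11 (via fail)
i=51 'a': node 11→12  → match P3@[49:51]
i=52 'd': node 12→1 (via fail)
i=53 'd': node 1→2
i=54 'c': node 2→3
i=55 'a': node 3→4  → match P0@[52:55],P3@[53:55]
i=56 'd': node 4→1 (via fail)
i=57 'd': node 1→2
i=58 'c': node 2→3
i=59 'a': node 3→4  → match P0@[56:59],P3@[57:59]
i=60 'c': node 4→0 (via fail)
i=61 'b': node 0→5
i=62 'b': node 5→5 (via fail)
i=63 'a': node 5→6
i=64 'd': node 6→1 (via fail)
i=65 'd': node 1→2
i=66 'b': node 2→8 (via fail)
i=67 'c': node 8→0 (via fail)
i=68 'c': node 0→0
i=69 'c': node 0→0
i=70 'c': node 0→0
i=71 'd': node 0→1
i=72 'c': node 1→11

Result: [[4,0],[4,3],[13,0],[13,3],[20,0],[20,3],[25,0],[25,3],[29,1],[34,2],[39,1],[49,2],[51,3],[55,0],[55,3],[59,0],[59,3]]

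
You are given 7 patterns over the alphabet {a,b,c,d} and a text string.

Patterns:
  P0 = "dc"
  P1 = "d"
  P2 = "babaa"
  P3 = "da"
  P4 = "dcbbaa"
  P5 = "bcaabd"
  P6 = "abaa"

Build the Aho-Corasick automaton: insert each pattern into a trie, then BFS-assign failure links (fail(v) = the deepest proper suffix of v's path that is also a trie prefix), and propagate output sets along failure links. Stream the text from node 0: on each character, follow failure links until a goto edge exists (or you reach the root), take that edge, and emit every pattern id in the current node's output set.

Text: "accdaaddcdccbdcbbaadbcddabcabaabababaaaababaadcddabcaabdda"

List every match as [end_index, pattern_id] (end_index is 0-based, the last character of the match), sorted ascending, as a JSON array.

Build automaton:
Trie nodes:
  0='ε' goto a→18 b→3 d→1
  1='d' goto a→8 c→2  [P1 ends]
  2='dc' goto b→9  [P0 ends]
  3='b' goto a→4 c→13
  4='ba' goto b→5
  5='bab' goto a→6
  6='baba' goto a→7
  7='babaa' goto ·  [P2 ends]
  8='da' goto ·  [P3 ends]
  9='dcb' goto b→10
  10='dcbb' goto a→11
  11='dcbba' goto a→12
  12='dcbbaa' goto ·  [P4 ends]
  13='bc' goto a→14
  14='bca' goto a→15
  15='bcaa' goto b→16
  16='bcaab' goto d→17
  17='bcaabd' goto ·  [P5 ends]
  18='a' goto b→19
  19='ab' goto a→20
  20='aba' goto a→21
  21='abaa' goto ·  [P6 ends]

BFS fail/out derivation:
  n1('d'): parent n0 fail=0; on 'd' 0 → fail=0;  out {1}∪∅={1}
  n3('b'): parent n0 fail=0; on 'b' 0 → fail=0;  out ∅∪∅=∅
  n18('a'): parent n0 fail=0; on 'a' 0 → fail=0;  out ∅∪∅=∅
  n2('dc'): parent n1 fail=0; on 'c' 0 → fail=0;  out {0}∪∅={0}
  n4('ba'): parent n3 fail=0; on 'a' 0 → fail=18;  out ∅∪∅=∅
  n8('da'): parent n1 fail=0; on 'a' 0 → fail=18;  out {3}∪∅={3}
  n13('bc'): parent n3 fail=0; on 'c' 0 → fail=0;  out ∅∪∅=∅
  n19('ab'): parent n18 fail=0; on 'b' 0 → fail=3;  out ∅∪∅=∅
  n5('bab'): parent n4 fail=18; on 'b' 18 → fail=19;  out ∅∪∅=∅
  n9('dcb'): parent n2 fail=0; on 'b' 0 → fail=3;  out ∅∪∅=∅
  n14('bca'): parent n13 fail=0; on 'a' 0 → fail=18;  out ∅∪∅=∅
  n20('aba'): parent n19 fail=3; on 'a' 3 → fail=4;  out ∅∪∅=∅
  n6('baba'): parent n5 fail=19; on 'a' 19 → fail=20;  out ∅∪∅=∅
  n10('dcbb'): parent n9 fail=3; on 'b' 3→0 → fail=3;  out ∅∪∅=∅
  n15('bcaa'): parent n14 fail=18; on 'a' 18→0 → fail=18;  out ∅∪∅=∅
  n21('abaa'): parent n20 fail=4; on 'a' 4→18→0 → fail=18;  out {6}∪∅={6}
  n7('babaa'): parent n6 fail=20; on 'a' 20 → fail=21;  out {2}∪{6}={2,6}
  n11('dcbba'): parent n10 fail=3; on 'a' 3 → fail=4;  out ∅∪∅=∅
  n16('bcaab'): parent n15 fail=18; on 'b' 18 → fail=19;  out ∅∪∅=∅
  n12('dcbbaa'): parent n11 fail=4; on 'a' 4→18→0 → fail=18;  out {4}∪∅={4}
  n17('bcaabd'): parent n16 fail=19; on 'd' 19→3→0 → fail=1;  out {5}∪{1}={1,5}

Scan:
pos 0 'a': at 18
pos 1 'c': at 0 (fail-walked)
pos 2 'c': at 0
pos 3 'd': at 1  ** P1@[3:3]
pos 4 'a': at 8  ** P3@[3:4]
pos 5 'a': at 18 (fail-walked)
pos 6 'd': at 1 (fail-walked)  ** P1@[6:6]
pos 7 'd': at 1 (fail-walked)  ** P1@[7:7]
pos 8 'c': at 2  ** P0@[7:8]
pos 9 'd': at 1 (fail-walked)  ** P1@[9:9]
pos 10 'c': at 2  ** P0@[9:10]
pos 11 'c': at 0 (fail-walked)
pos 12 'b': at 3
pos 13 'd': at 1 (fail-walked)  ** P1@[13:13]
pos 14 'c': at 2  ** P0@[13:14]
pos 15 'b': at 9
pos 16 'b': at 10
pos 17 'a': at 11
pos 18 'a': at 12  ** P4@[13:18]
pos 19 'd': at 1 (fail-walked)  ** P1@[19:19]
pos 20 'b': at 3 (fail-walked)
pos 21 'c': at 13
pos 22 'd': at 1 (fail-walked)  ** P1@[22:22]
pos 23 'd': at 1 (fail-walked)  ** P1@[23:23]
pos 24 'a': at 8  ** P3@[23:24]
pos 25 'b': at 19 (fail-walked)
pos 26 'c': at 13 (fail-walked)
pos 27 'a': at 14
pos 28 'b': at 19 (fail-walked)
pos 29 'a': at 20
pos 30 'a': at 21  ** P6@[27:30]
pos 31 'b': at 19 (fail-walked)
pos 32 'a': at 20
pos 33 'b': at 5 (fail-walked)
pos 34 'a': at 6
pos 35 'b': at 5 (fail-walked)
pos 36 'a': at 6
pos 37 'a': at 7  ** P2@[33:37],P6@[34:37]
pos 38 'a': at 18 (fail-walked)
pos 39 'a': at 18 (fail-walked)
pos 40 'b': at 19
pos 41 'a': at 20
pos 42 'b': at 5 (fail-walked)
pos 43 'a': at 6
pos 44 'a': at 7  ** P2@[40:44],P6@[41:44]
pos 45 'd': at 1 (fail-walked)  ** P1@[45:45]
pos 46 'c': at 2  ** P0@[45:46]
pos 47 'd': at 1 (fail-walked)  ** P1@[47:47]
pos 48 'd': at 1 (fail-walked)  ** P1@[48:48]
pos 49 'a': at 8  ** P3@[48:49]
pos 50 'b': at 19 (fail-walked)
pos 51 'c': at 13 (fail-walked)
pos 52 'a': at 14
pos 53 'a': at 15
pos 54 'b': at 16
pos 55 'd': at 17  ** P1@[55:55],P5@[50:55]
pos 56 'd': at 1 (fail-walked)  ** P1@[56:56]
pos 57 'a': at 8  ** P3@[56:57]

Matches: [[3,1],[4,3],[6,1],[7,1],[8,0],[9,1],[10,0],[13,1],[14,0],[18,4],[19,1],[22,1],[23,1],[24,3],[30,6],[37,2],[37,6],[44,2],[44,6],[45,1],[46,0],[47,1],[48,1],[49,3],[55,1],[55,5],[56,1],[57,3]]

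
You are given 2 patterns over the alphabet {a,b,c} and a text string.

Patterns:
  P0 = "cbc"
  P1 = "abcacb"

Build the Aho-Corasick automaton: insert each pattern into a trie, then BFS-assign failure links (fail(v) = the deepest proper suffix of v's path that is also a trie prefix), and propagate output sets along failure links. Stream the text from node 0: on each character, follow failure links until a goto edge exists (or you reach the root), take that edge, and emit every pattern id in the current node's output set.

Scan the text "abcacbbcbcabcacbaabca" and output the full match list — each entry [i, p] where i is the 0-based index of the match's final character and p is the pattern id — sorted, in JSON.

Build:
Trie (insert patterns):
  0='ε' goto a→4 c→1
  1='c' goto b→2
  2='cb' goto c→3
  3='cbc' goto ·  [P0 ends]
  4='a' goto b→5
  5='ab' goto c→6
  6='abc' goto a→7
  7='abca' goto c→8
  8='abcac' goto b→9
  9='abcacb' goto ·  [P1 ends]

BFS fail/out derivation:
  fail(1) 'c': from fail(0)=0 chase 'c': 0 ⇒ 0;  out=∅∪out(0)=∅
  fail(4) 'a': from fail(0)=0 chase 'a': 0 ⇒ 0;  out=∅∪out(0)=∅
  fail(2) 'cb': from fail(1)=0 chase 'b': 0 ⇒ 0;  out=∅∪out(0)=∅
  fail(5) 'ab': from fail(4)=0 chase 'b': 0 ⇒ 0;  out=∅∪out(0)=∅
  fail(3) 'cbc': from fail(2)=0 chase 'c': 0 ⇒ 1;  out={0}∪out(1)={0}
  fail(6) 'abc': from fail(5)=0 chase 'c': 0 ⇒ 1;  out=∅∪out(1)=∅
  fail(7) 'abca': from fail(6)=1 chase 'a': 1→0 ⇒ 4;  out=∅∪out(4)=∅
  fail(8) 'abcac': from fail(7)=4 chase 'c': 4→0 ⇒ 1;  out=∅∪out(1)=∅
  fail(9) 'abcacb': from fail(8)=1 chase 'b': 1 ⇒ 2;  out={1}∪out(2)={1}

Text stream:
[0] read 'a'  n0⇒n4
[1] read 'b'  n4⇒n5
[2] read 'c'  n5⇒n6
[3] read 'a'  n6⇒n7
[4] read 'c'  n7⇒n8
[5] read 'b'  n8⇒n9  ** P1@[0:5]
[6] read 'b'  n9⇒n0 (via fail)
[7] read 'c'  n0⇒n1
[8] read 'b'  n1⇒n2
[9] read 'c'  n2⇒n3  ** P0@[7:9]
[10] read 'a'  n3⇒n4 (via fail)
[11] read 'b'  n4⇒n5
[12] read 'c'  n5⇒n6
[13] read 'a'  n6⇒n7
[14] read 'c'  n7⇒n8
[15] read 'b'  n8⇒n9  ** P1@[10:15]
[16] read 'a'  n9⇒n4 (via fail)
[17] read 'a'  n4⇒n4 (via fail)
[18] read 'b'  n4⇒n5
[19] read 'c'  n5⇒n6
[20] read 'a'  n6⇒n7

All matches (sorted): [[5,1],[9,0],[15,1]]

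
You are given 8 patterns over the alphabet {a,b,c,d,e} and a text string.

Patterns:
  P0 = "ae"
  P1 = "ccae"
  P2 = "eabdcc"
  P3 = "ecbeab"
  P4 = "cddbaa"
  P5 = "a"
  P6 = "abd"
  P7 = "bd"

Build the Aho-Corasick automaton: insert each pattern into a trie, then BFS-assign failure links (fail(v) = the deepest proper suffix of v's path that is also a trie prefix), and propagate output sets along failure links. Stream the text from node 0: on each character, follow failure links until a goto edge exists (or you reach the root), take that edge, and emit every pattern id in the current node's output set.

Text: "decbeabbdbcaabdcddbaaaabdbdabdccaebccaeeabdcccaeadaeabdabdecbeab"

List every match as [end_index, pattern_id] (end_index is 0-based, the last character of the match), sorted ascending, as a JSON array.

Build automaton:
Trie nodes:
  n0 'ε': a→1 b→25 c→3 e→7
  n1 'a': b→23 e→2  ←P5
  n2 'ae': ·  ←P0
  n3 'c': c→4 d→18
  n4 'cc': a→5
  n5 'cca': e→6
  n6 'ccae': ·  ←P1
  n7 'e': a→8 c→13
  n8 'ea': b→9
  n9 'eab': d→10
  n10 'eabd': c→11
  n11 'eabdc': c→12
  n12 'eabdcc': ·  ←P2
  n13 'ec': b→14
  n14 'ecb': e→15
  n15 'ecbe': a→16
  n16 'ecbea': b→17
  n17 'ecbeab': ·  ←P3
  n18 'cd': d→19
  n19 'cdd': b→20
  n20 'cddb': a→21
  n21 'cddba': a→22
  n22 'cddbaa': ·  ←P4
  n23 'ab': d→24
  n24 'abd': ·  ←P6
  n25 'b': d→26
  n26 'bd': ·  ←P7

BFS fail/out derivation:
  fail(1) 'a': from fail(0)=0 chase 'a': 0 ⇒ 0;  out={5}∪out(0)={5}
  fail(3) 'c': from fail(0)=0 chase 'c': 0 ⇒ 0;  out=∅∪out(0)=∅
  fail(7) 'e': from fail(0)=0 chase 'e': 0 ⇒ 0;  out=∅∪out(0)=∅
  fail(25) 'b': from fail(0)=0 chase 'b': 0 ⇒ 0;  out=∅∪out(0)=∅
  fail(2) 'ae': from fail(1)=0 chase 'e': 0 ⇒ 7;  out={0}∪out(7)={0}
  fail(4) 'cc': from fail(3)=0 chase 'c': 0 ⇒ 3;  out=∅∪out(3)=∅
  fail(8) 'ea': from fail(7)=0 chase 'a': 0 ⇒ 1;  out=∅∪out(1)={5}
  fail(13) 'ec': from fail(7)=0 chase 'c': 0 ⇒ 3;  out=∅∪out(3)=∅
  fail(18) 'cd': from fail(3)=0 chase 'd': 0 ⇒ 0;  out=∅∪out(0)=∅
  fail(23) 'ab': from fail(1)=0 chase 'b': 0 ⇒ 25;  out=∅∪out(25)=∅
  fail(26) 'bd': from fail(25)=0 chase 'd': 0 ⇒ 0;  out={7}∪out(0)={7}
  fail(5) 'cca': from fail(4)=3 chase 'a': 3→0 ⇒ 1;  out=∅∪out(1)={5}
  fail(9) 'eab': from fail(8)=1 chase 'b': 1 ⇒ 23;  out=∅∪out(23)=∅
  fail(14) 'ecb': from fail(13)=3 chase 'b': 3→0 ⇒ 25;  out=∅∪out(25)=∅
  fail(19) 'cdd': from fail(18)=0 chase 'd': 0 ⇒ 0;  out=∅∪out(0)=∅
  fail(24) 'abd': from fail(23)=25 chase 'd': 25 ⇒ 26;  out={6}∪out(26)={6,7}
  fail(6) 'ccae': from fail(5)=1 chase 'e': 1 ⇒ 2;  out={1}∪out(2)={0,1}
  fail(10) 'eabd': from fail(9)=23 chase 'd': 23 ⇒ 24;  out=∅∪out(24)={6,7}
  fail(15) 'ecbe': from fail(14)=25 chase 'e': 25→0 ⇒ 7;  out=∅∪out(7)=∅
  fail(20) 'cddb': from fail(19)=0 chase 'b': 0 ⇒ 25;  out=∅∪out(25)=∅
  fail(11) 'eabdc': from fail(10)=24 chase 'c': 24→26→0 ⇒ 3;  out=∅∪out(3)=∅
  fail(16) 'ecbea': from fail(15)=7 chase 'a': 7 ⇒ 8;  out=∅∪out(8)={5}
  fail(21) 'cddba': from fail(20)=25 chase 'a': 25→0 ⇒ 1;  out=∅∪out(1)={5}
  fail(12) 'eabdcc': from fail(11)=3 chase 'c': 3 ⇒ 4;  out={2}∪out(4)={2}
  fail(17) 'ecbeab': from fail(16)=8 chase 'b': 8 ⇒ 9;  out={3}∪out(9)={3}
  fail(22) 'cddbaa': from fail(21)=1 chase 'a': 1→0 ⇒ 1;  out={4}∪out(1)={4,5}

Text stream:
i=0 'd': node 0→0
i=1 'e': node 0→7
i=2 'c': node 7→13
i=3 'b': node 13→14
i=4 'e': node 14→15
i=5 'a': node 15→16  ** P5@[5:5]
i=6 'b': node 16→17  ** P3@[1:6]
i=7 'b': node 17→25 (via fail)
i=8 'd': node 25→26  ** P7@[7:8]
i=9 'b': node 26→25 (via fail)
i=10 'c': node 25→3 (via fail)
i=11 'a': node 3→1 (via fail)  ** P5@[11:11]
i=12 'a': node 1→1 (via fail)  ** P5@[12:12]
i=13 'b': node 1→23
i=14 'd': node 23→24  ** P6@[12:14],P7@[13:14]
i=15 'c': node 24→3 (via fail)
i=16 'd': node 3→18
i=17 'd': node 18→19
i=18 'b': node 19→20
i=19 'a': node 20→21  ** P5@[19:19]
i=20 'a': node 21→22  ** P4@[15:20],P5@[20:20]
i=21 'a': node 22→1 (via fail)  ** P5@[21:21]
i=22 'a': node 1→1 (via fail)  ** P5@[22:22]
i=23 'b': node 1→23
i=24 'd': node 23→24  ** P6@[22:24],P7@[23:24]
i=25 'b': node 24→25 (via fail)
i=26 'd': node 25→26  ** P7@[25:26]
i=27 'a': node 26→1 (via fail)  ** P5@[27:27]
i=28 'b': node 1→23
i=29 'd': node 23→24  ** P6@[27:29],P7@[28:29]
i=30 'c': node 24→3 (via fail)
i=31 'c': node 3→4
i=32 'a': node 4→5  ** P5@[32:32]
i=33 'e': node 5→6  ** P0@[32:33],P1@[30:33]
i=34 'b': node 6→25 (via fail)
i=35 'c': node 25→3 (via fail)
i=36 'c': node 3→4
i=37 'a': node 4→5  ** P5@[37:37]
i=38 'e': node 5→6  ** P0@[37:38],P1@[35:38]
i=39 'e': node 6→7 (via fail)
i=40 'a': node 7→8  ** P5@[40:40]
i=41 'b': node 8→9
i=42 'd': node 9→10  ** P6@[40:42],P7@[41:42]
i=43 'c': node 10→11
i=44 'c': node 11→12  ** P2@[39:44]
i=45 'c': node 12→4 (via fail)
i=46 'a': node 4→5  ** P5@[46:46]
i=47 'e': node 5→6  ** P0@[46:47],P1@[44:47]
i=48 'a': node 6→8 (via fail)  ** P5@[48:48]
i=49 'd': node 8→0 (via fail)
i=50 'a': node 0→1  ** P5@[50:50]
i=51 'e': node 1→2  ** P0@[50:51]
i=52 'a': node 2→8 (via fail)  ** P5@[52:52]
i=53 'b': node 8→9
i=54 'd': node 9→10  ** P6@[52:54],P7@[53:54]
i=55 'a': node 10→1 (via fail)  ** P5@[55:55]
i=56 'b': node 1→23
i=57 'd': node 23→24  ** P6@[55:57],P7@[56:57]
i=58 'e': node 24→7 (via fail)
i=59 'c': node 7→13
i=60 'b': node 13→14
i=61 'e': node 14→15
i=62 'a': node 15→16  ** P5@[62:62]
i=63 'b': node 16→17  ** P3@[58:63]

Matches: [[5,5],[6,3],[8,7],[11,5],[12,5],[14,6],[14,7],[19,5],[20,4],[20,5],[21,5],[22,5],[24,6],[24,7],[26,7],[27,5],[29,6],[29,7],[32,5],[33,0],[33,1],[37,5],[38,0],[38,1],[40,5],[42,6],[42,7],[44,2],[46,5],[47,0],[47,1],[48,5],[50,5],[51,0],[52,5],[54,6],[54,7],[55,5],[57,6],[57,7],[62,5],[63,3]]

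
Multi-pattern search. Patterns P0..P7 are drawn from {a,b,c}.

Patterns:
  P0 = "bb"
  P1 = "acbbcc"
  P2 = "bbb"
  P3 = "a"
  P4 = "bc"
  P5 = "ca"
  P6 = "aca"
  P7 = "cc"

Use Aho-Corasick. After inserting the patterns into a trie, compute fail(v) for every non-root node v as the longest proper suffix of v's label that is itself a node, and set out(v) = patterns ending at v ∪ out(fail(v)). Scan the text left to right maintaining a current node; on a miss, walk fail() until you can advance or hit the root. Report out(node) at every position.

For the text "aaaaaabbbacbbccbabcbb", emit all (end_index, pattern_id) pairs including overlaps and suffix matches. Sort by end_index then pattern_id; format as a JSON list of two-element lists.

Build automaton:
Trie (insert patterns):
  0='ε' goto a→3 b→1 c→11
  1='b' goto b→2 c→10
  2='bb' goto b→9  [P0 ends]
  3='a' goto c→4  [P3 ends]
  4='ac' goto a→13 b→5
  5='acb' goto b→6
  6='acbb' goto c→7
  7='acbbc' goto c→8
  8='acbbcc' goto ·  [P1 ends]
  9='bbb' goto ·  [P2 ends]
  10='bc' goto ·  [P4 ends]
  11='c' goto a→12 c→14
  12='ca' goto ·  [P5 ends]
  13='aca' goto ·  [P6 ends]
  14='cc' goto ·  [P7 ends]

Failure links (BFS by depth):
  fail(1) 'b': from fail(0)=0 chase 'b': 0 ⇒ 0;  out=∅∪out(0)=∅
  fail(3) 'a': from fail(0)=0 chase 'a': 0 ⇒ 0;  out={3}∪out(0)={3}
  fail(11) 'c': from fail(0)=0 chase 'c': 0 ⇒ 0;  out=∅∪out(0)=∅
  fail(2) 'bb': from fail(1)=0 chase 'b': 0 ⇒ 1;  out={0}∪out(1)={0}
  fail(4) 'ac': from fail(3)=0 chase 'c': 0 ⇒ 11;  out=∅∪out(11)=∅
  fail(10) 'bc': from fail(1)=0 chase 'c': 0 ⇒ 11;  out={4}∪out(11)={4}
  fail(12) 'ca': from fail(11)=0 chase 'a': 0 ⇒ 3;  out={5}∪out(3)={3,5}
  fail(14) 'cc': from fail(11)=0 chase 'c': 0 ⇒ 11;  out={7}∪out(11)={7}
  fail(5) 'acb': from fail(4)=11 chase 'b': 11→0 ⇒ 1;  out=∅∪out(1)=∅
  fail(9) 'bbb': from fail(2)=1 chase 'b': 1 ⇒ 2;  out={2}∪out(2)={0,2}
  fail(13) 'aca': from fail(4)=11 chase 'a': 11 ⇒ 12;  out={6}∪out(12)={3,5,6}
  fail(6) 'acbb': from fail(5)=1 chase 'b': 1 ⇒ 2;  out=∅∪out(2)={0}
  fail(7) 'acbbc': from fail(6)=2 chase 'c': 2→1 ⇒ 10;  out=∅∪out(10)={4}
  fail(8) 'acbbcc': from fail(7)=10 chase 'c': 10→11 ⇒ 14;  out={1}∪out(14)={1,7}

Run:
pos 0 'a': at 3  → match P3@[0:0]
pos 1 'a': at 3 (via fail)  → match P3@[1:1]
pos 2 'a': at 3 (via fail)  → match P3@[2:2]
pos 3 'a': at 3 (via fail)  → match P3@[3:3]
pos 4 'a': at 3 (via fail)  → match P3@[4:4]
pos 5 'a': at 3 (via fail)  → match P3@[5:5]
pos 6 'b': at 1 (via fail)
pos 7 'b': at 2  → match P0@[6:7]
pos 8 'b': at 9  → match P0@[7:8],P2@[6:8]
pos 9 'a': at 3 (via fail)  → match P3@[9:9]
pos 10 'c': at 4
pos 11 'b': at 5
pos 12 'b': at 6  → match P0@[11:12]
pos 13 'c': at 7  → match P4@[12:13]
pos 14 'c': at 8  → match P1@[9:14],P7@[13:14]
pos 15 'b': at 1 (via fail)
pos 16 'a': at 3 (via fail)  → match P3@[16:16]
pos 17 'b': at 1 (via fail)
pos 18 'c': at 10  → match P4@[17:18]
pos 19 'b': at 1 (via fail)
pos 20 'b': at 2  → match P0@[19:20]

Result: [[0,3],[1,3],[2,3],[3,3],[4,3],[5,3],[7,0],[8,0],[8,2],[9,3],[12,0],[13,4],[14,1],[14,7],[16,3],[18,4],[20,0]]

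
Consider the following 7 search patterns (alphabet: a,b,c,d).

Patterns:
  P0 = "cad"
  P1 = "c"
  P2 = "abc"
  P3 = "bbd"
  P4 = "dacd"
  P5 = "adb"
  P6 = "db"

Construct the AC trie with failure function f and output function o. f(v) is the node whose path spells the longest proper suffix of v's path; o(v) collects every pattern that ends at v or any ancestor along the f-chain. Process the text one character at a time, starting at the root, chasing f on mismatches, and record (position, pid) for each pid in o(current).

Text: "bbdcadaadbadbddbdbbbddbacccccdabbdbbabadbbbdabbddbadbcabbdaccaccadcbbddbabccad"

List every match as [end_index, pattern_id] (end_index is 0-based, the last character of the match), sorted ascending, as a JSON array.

Build automaton:
Trie nodes:
  n0 'ε': a→4 b→7 c→1 d→10
  n1 'c': a→2  ←P1
  n2 'ca': d→3
  n3 'cad': ·  ←P0
  n4 'a': b→5 d→14
  n5 'ab': c→6
  n6 'abc': ·  ←P2
  n7 'b': b→8
  n8 'bb': d→9
  n9 'bbd': ·  ←P3
  n10 'd': a→11 b→16
  n11 'da': c→12
  n12 'dac': d→13
  n13 'dacd': ·  ←P4
  n14 'ad': b→15
  n15 'adb': ·  ←P5
  n16 'db': ·  ←P6

BFS fail/out derivation:
  n1('c'): parent n0 fail=0; on 'c' 0 → fail=0;  out {1}∪∅={1}
  n4('a'): parent n0 fail=0; on 'a' 0 → fail=0;  out ∅∪∅=∅
  n7('b'): parent n0 fail=0; on 'b' 0 → fail=0;  out ∅∪∅=∅
  n10('d'): parent n0 fail=0; on 'd' 0 → fail=0;  out ∅∪∅=∅
  n2('ca'): parent n1 fail=0; on 'a' 0 → fail=4;  out ∅∪∅=∅
  n5('ab'): parent n4 fail=0; on 'b' 0 → fail=7;  out ∅∪∅=∅
  n8('bb'): parent n7 fail=0; on 'b' 0 → fail=7;  out ∅∪∅=∅
  n11('da'): parent n10 fail=0; on 'a' 0 → fail=4;  out ∅∪∅=∅
  n14('ad'): parent n4 fail=0; on 'd' 0 → fail=10;  out ∅∪∅=∅
  n16('db'): parent n10 fail=0; on 'b' 0 → fail=7;  out {6}∪∅={6}
  n3('cad'): parent n2 fail=4; on 'd' 4 → fail=14;  out {0}∪∅={0}
  n6('abc'): parent n5 fail=7; on 'c' 7→0 → fail=1;  out {2}∪{1}={1,2}
  n9('bbd'): parent n8 fail=7; on 'd' 7→0 → fail=10;  out {3}∪∅={3}
  n12('dac'): parent n11 fail=4; on 'c' 4→0 → fail=1;  out ∅∪{1}={1}
  n15('adb'): parent n14 fail=10; on 'b' 10 → fail=16;  out {5}∪{6}={5,6}
  n13('dacd'): parent n12 fail=1; on 'd' 1→0 → fail=10;  out {4}∪∅={4}

Scan:
pos 0 'b': at 7
pos 1 'b': at 8
pos 2 'd': at 9  emit P3@[0:2]
pos 3 'c': at 1 (via fail)  emit P1@[3:3]
pos 4 'a': at 2
pos 5 'd': at 3  emit P0@[3:5]
pos 6 'a': at 11 (via fail)
pos 7 'a': at 4 (via fail)
pos 8 'd': at 14
pos 9 'b': at 15  emit P5@[7:9],P6@[8:9]
pos 10 'a': at 4 (via fail)
pos 11 'd': at 14
pos 12 'b': at 15  emit P5@[10:12],P6@[11:12]
pos 13 'd': at 10 (via fail)
pos 14 'd': at 10 (via fail)
pos 15 'b': at 16  emit P6@[14:15]
pos 16 'd': at 10 (via fail)
pos 17 'b': at 16  emit P6@[16:17]
pos 18 'b': at 8 (via fail)
pos 19 'b': at 8 (via fail)
pos 20 'd': at 9  emit P3@[18:20]
pos 21 'd': at 10 (via fail)
pos 22 'b': at 16  emit P6@[21:22]
pos 23 'a': at 4 (via fail)
pos 24 'c': at 1 (via fail)  emit P1@[24:24]
pos 25 'c': at 1 (via fail)  emit P1@[25:25]
pos 26 'c': at 1 (via fail)  emit P1@[26:26]
pos 27 'c': at 1 (via fail)  emit P1@[27:27]
pos 28 'c': at 1 (via fail)  emit P1@[28:28]
pos 29 'd': at 10 (via fail)
pos 30 'a': at 11
pos 31 'b': at 5 (via fail)
pos 32 'b': at 8 (via fail)
pos 33 'd': at 9  emit P3@[31:33]
pos 34 'b': at 16 (via fail)  emit P6@[33:34]
pos 35 'b': at 8 (via fail)
pos 36 'a': at 4 (via fail)
pos 37 'b': at 5
pos 38 'a': at 4 (via fail)
pos 39 'd': at 14
pos 40 'b': at 15  emit P5@[38:40],P6@[39:40]
pos 41 'b': at 8 (via fail)
pos 42 'b': at 8 (via fail)
pos 43 'd': at 9  emit P3@[41:43]
pos 44 'a': at 11 (via fail)
pos 45 'b': at 5 (via fail)
pos 46 'b': at 8 (via fail)
pos 47 'd': at 9  emit P3@[45:47]
pos 48 'd': at 10 (via fail)
pos 49 'b': at 16  emit P6@[48:49]
pos 50 'a': at 4 (via fail)
pos 51 'd': at 14
pos 52 'b': at 15  emit P5@[50:52],P6@[51:52]
pos 53 'c': at 1 (via fail)  emit P1@[53:53]
pos 54 'a': at 2
pos 55 'b': at 5 (via fail)
pos 56 'b': at 8 (via fail)
pos 57 'd': at 9  emit P3@[55:57]
pos 58 'a': at 11 (via fail)
pos 59 'c': at 12  emit P1@[59:59]
pos 60 'c': at 1 (via fail)  emit P1@[60:60]
pos 61 'a': at 2
pos 62 'c': at 1 (via fail)  emit P1@[62:62]
pos 63 'c': at 1 (via fail)  emit P1@[63:63]
pos 64 'a': at 2
pos 65 'd': at 3  emit P0@[63:65]
pos 66 'c': at 1 (via fail)  emit P1@[66:66]
pos 67 'b': at 7 (via fail)
pos 68 'b': at 8
pos 69 'd': at 9  emit P3@[67:69]
pos 70 'd': at 10 (via fail)
pos 71 'b': at 16  emit P6@[70:71]
pos 72 'a': at 4 (via fail)
pos 73 'b': at 5
pos 74 'c': at 6  emit P1@[74:74],P2@[72:74]
pos 75 'c': at 1 (via fail)  emit P1@[75:75]
pos 76 'a': at 2
pos 77 'd': at 3  emit P0@[75:77]

Matches: [[2,3],[3,1],[5,0],[9,5],[9,6],[12,5],[12,6],[15,6],[17,6],[20,3],[22,6],[24,1],[25,1],[26,1],[27,1],[28,1],[33,3],[34,6],[40,5],[40,6],[43,3],[47,3],[49,6],[52,5],[52,6],[53,1],[57,3],[59,1],[60,1],[62,1],[63,1],[65,0],[66,1],[69,3],[71,6],[74,1],[74,2],[75,1],[77,0]]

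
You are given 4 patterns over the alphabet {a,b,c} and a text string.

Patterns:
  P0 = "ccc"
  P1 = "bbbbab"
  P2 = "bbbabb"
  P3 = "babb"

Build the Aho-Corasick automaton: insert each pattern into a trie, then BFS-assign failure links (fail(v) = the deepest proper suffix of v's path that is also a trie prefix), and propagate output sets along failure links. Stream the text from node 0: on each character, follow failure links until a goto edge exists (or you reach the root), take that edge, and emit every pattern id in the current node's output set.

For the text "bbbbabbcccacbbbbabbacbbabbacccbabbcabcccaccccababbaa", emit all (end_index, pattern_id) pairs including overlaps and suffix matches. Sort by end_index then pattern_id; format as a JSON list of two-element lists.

Build automaton:
Trie nodes:
  n0 'ε': b→4 c→1
  n1 'c': c→2
  n2 'cc': c→3
  n3 'ccc': ·  [P0 ends]
  n4 'b': a→13 b→5
  n5 'bb': b→6
  n6 'bbb': a→10 b→7
  n7 'bbbb': a→8
  n8 'bbbba': b→9
  n9 'bbbbab': ·  [P1 ends]
  n10 'bbba': b→11
  n11 'bbbab': b→12
  n12 'bbbabb': ·  [P2 ends]
  n13 'ba': b→14
  n14 'bab': b→15
  n15 'babb': ·  [P3 ends]

Failure links (BFS by depth):
  fail(1) 'c': from fail(0)=0 chase 'c': 0 ⇒ 0;  out=∅∪out(0)=∅
  fail(4) 'b': from fail(0)=0 chase 'b': 0 ⇒ 0;  out=∅∪out(0)=∅
  fail(2) 'cc': from fail(1)=0 chase 'c': 0 ⇒ 1;  out=∅∪out(1)=∅
  fail(5) 'bb': from fail(4)=0 chase 'b': 0 ⇒ 4;  out=∅∪out(4)=∅
  fail(13) 'ba': from fail(4)=0 chase 'a': 0 ⇒ 0;  out=∅∪out(0)=∅
  fail(3) 'ccc': from fail(2)=1 chase 'c': 1 ⇒ 2;  out={0}∪out(2)={0}
  fail(6) 'bbb': from fail(5)=4 chase 'b': 4 ⇒ 5;  out=∅∪out(5)=∅
  fail(14) 'bab': from fail(13)=0 chase 'b': 0 ⇒ 4;  out=∅∪out(4)=∅
  fail(7) 'bbbb': from fail(6)=5 chase 'b': 5 ⇒ 6;  out=∅∪out(6)=∅
  fail(10) 'bbba': from fail(6)=5 chase 'a': 5→4 ⇒ 13;  out=∅∪out(13)=∅
  fail(15) 'babb': from fail(14)=4 chase 'b': 4 ⇒ 5;  out={3}∪out(5)={3}
  fail(8) 'bbbba': from fail(7)=6 chase 'a': 6 ⇒ 10;  out=∅∪out(10)=∅
  fail(11) 'bbbab': from fail(10)=13 chase 'b': 13 ⇒ 14;  out=∅∪out(14)=∅
  fail(9) 'bbbbab': from fail(8)=10 chase 'b': 10 ⇒ 11;  out={1}∪out(11)={1}
  fail(12) 'bbbabb': from fail(11)=14 chase 'b': 14 ⇒ 15;  out={2}∪out(15)={2,3}

Scan:
i=0 'b': node 0→4
i=1 'b': node 4→5
i=2 'b': node 5→6
i=3 'b': node 6→7
i=4 'a': node 7→8
i=5 'b': node 8→9  → match P1@[0:5]
i=6 'b': node 9→12 (via fail)  → match P2@[1:6],P3@[3:6]
i=7 'c': node 12→1 (via fail)
i=8 'c': node 1→2
i=9 'c': node 2→3  → match P0@[7:9]
i=10 'a': node 3→0 (via fail)
i=11 'c': node 0→1
i=12 'b': node 1→4 (via fail)
i=13 'b': node 4→5
i=14 'b': node 5→6
i=15 'b': node 6→7
i=16 'a': node 7→8
i=17 'b': node 8→9  → match P1@[12:17]
i=18 'b': node 9→12 (via fail)  → match P2@[13:18],P3@[15:18]
i=19 'a': node 12→13 (via fail)
i=20 'c': node 13→1 (via fail)
i=21 'b': node 1→4 (via fail)
i=22 'b': node 4→5
i=23 'a': node 5→13 (via fail)
i=24 'b': node 13→14
i=25 'b': node 14→15  → match P3@[22:25]
i=26 'a': node 15→13 (via fail)
i=27 'c': node 13→1 (via fail)
i=28 'c': node 1→2
i=29 'c': node 2→3  → match P0@[27:29]
i=30 'b': node 3→4 (via fail)
i=31 'a': node 4→13
i=32 'b': node 13→14
i=33 'b': node 14→15  → match P3@[30:33]
i=34 'c': node 15→1 (via fail)
i=35 'a': node 1→0 (via fail)
i=36 'b': node 0→4
i=37 'c': node 4→1 (via fail)
i=38 'c': node 1→2
i=39 'c': node 2→3  → match P0@[37:39]
i=40 'a': node 3→0 (via fail)
i=41 'c': node 0→1
i=42 'c': node 1→2
i=43 'c': node 2→3  → match P0@[41:43]
i=44 'c': node 3→3 (via fail)  → match P0@[42:44]
i=45 'a': node 3→0 (via fail)
i=46 'b': node 0→4
i=47 'a': node 4→13
i=48 'b': node 13→14
i=49 'b': node 14→15  → match P3@[46:49]
i=50 'a': node 15→13 (via fail)
i=51 'a': node 13→0 (via fail)

All matches (sorted): [[5,1],[6,2],[6,3],[9,0],[17,1],[18,2],[18,3],[25,3],[29,0],[33,3],[39,0],[43,0],[44,0],[49,3]]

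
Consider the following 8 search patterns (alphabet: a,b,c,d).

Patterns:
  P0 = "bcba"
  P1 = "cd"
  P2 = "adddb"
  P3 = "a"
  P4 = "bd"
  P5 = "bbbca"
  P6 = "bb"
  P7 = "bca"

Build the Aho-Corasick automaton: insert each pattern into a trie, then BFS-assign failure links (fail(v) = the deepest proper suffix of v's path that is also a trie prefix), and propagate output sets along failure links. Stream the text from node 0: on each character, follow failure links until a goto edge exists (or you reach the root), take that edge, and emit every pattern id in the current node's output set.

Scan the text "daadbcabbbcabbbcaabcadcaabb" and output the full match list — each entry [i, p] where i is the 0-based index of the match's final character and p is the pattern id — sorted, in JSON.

Build automaton:
Trie nodes:
  0='ε' goto a→7 b→1 c→5
  1='b' goto b→13 c→2 d→12
  2='bc' goto a→17 b→3
  3='bcb' goto a→4
  4='bcba' goto ·  [P0 ends]
  5='c' goto d→6
  6='cd' goto ·  [P1 ends]
  7='a' goto d→8  [P3 ends]
  8='ad' goto d→9
  9='add' goto d→10
  10='addd' goto b→11
  11='adddb' goto ·  [P2 ends]
  12='bd' goto ·  [P4 ends]
  13='bb' goto b→14  [P6 ends]
  14='bbb' goto c→15
  15='bbbc' goto a→16
  16='bbbca' goto ·  [P5 ends]
  17='bca' goto ·  [P7 ends]

BFS fail/out derivation:
  n1('b'): parent n0 fail=0; on 'b' 0 → fail=0;  out ∅∪∅=∅
  n5('c'): parent n0 fail=0; on 'c' 0 → fail=0;  out ∅∪∅=∅
  n7('a'): parent n0 fail=0; on 'a' 0 → fail=0;  out {3}∪∅={3}
  n2('bc'): parent n1 fail=0; on 'c' 0 → fail=5;  out ∅∪∅=∅
  n6('cd'): parent n5 fail=0; on 'd' 0 → fail=0;  out {1}∪∅={1}
  n8('ad'): parent n7 fail=0; on 'd' 0 → fail=0;  out ∅∪∅=∅
  n12('bd'): parent n1 fail=0; on 'd' 0 → fail=0;  out {4}∪∅={4}
  n13('bb'): parent n1 fail=0; on 'b' 0 → fail=1;  out {6}∪∅={6}
  n3('bcb'): parent n2 fail=5; on 'b' 5→0 → fail=1;  out ∅∪∅=∅
  n9('add'): parent n8 fail=0; on 'd' 0 → fail=0;  out ∅∪∅=∅
  n14('bbb'): parent n13 fail=1; on 'b' 1 → fail=13;  out ∅∪{6}={6}
  n17('bca'): parent n2 fail=5; on 'a' 5→0 → fail=7;  out {7}∪{3}={3,7}
  n4('bcba'): parent n3 fail=1; on 'a' 1→0 → fail=7;  out {0}∪{3}={0,3}
  n10('addd'): parent n9 fail=0; on 'd' 0 → fail=0;  out ∅∪∅=∅
  n15('bbbc'): parent n14 fail=13; on 'c' 13→1 → fail=2;  out ∅∪∅=∅
  n11('adddb'): parent n10 fail=0; on 'b' 0 → fail=1;  out {2}∪∅={2}
  n16('bbbca'): parent n15 fail=2; on 'a' 2 → fail=17;  out {5}∪{3,7}={3,5,7}

Run:
pos 0 'd': at 0
pos 1 'a': at 7  emit P3@[1:1]
pos 2 'a': at 7 (via fail)  emit P3@[2:2]
pos 3 'd': at 8
pos 4 'b': at 1 (via fail)
pos 5 'c': at 2
pos 6 'a': at 17  emit P3@[6:6],P7@[4:6]
pos 7 'b': at 1 (via fail)
pos 8 'b': at 13  emit P6@[7:8]
pos 9 'b': at 14  emit P6@[8:9]
pos 10 'c': at 15
pos 11 'a': at 16  emit P3@[11:11],P5@[7:11],P7@[9:11]
pos 12 'b': at 1 (via fail)
pos 13 'b': at 13  emit P6@[12:13]
pos 14 'b': at 14  emit P6@[13:14]
pos 15 'c': at 15
pos 16 'a': at 16  emit P3@[16:16],P5@[12:16],P7@[14:16]
pos 17 'a': at 7 (via fail)  emit P3@[17:17]
pos 18 'b': at 1 (via fail)
pos 19 'c': at 2
pos 20 'a': at 17  emit P3@[20:20],P7@[18:20]
pos 21 'd': at 8 (via fail)
pos 22 'c': at 5 (via fail)
pos 23 'a': at 7 (via fail)  emit P3@[23:23]
pos 24 'a': at 7 (via fail)  emit P3@[24:24]
pos 25 'b': at 1 (via fail)
pos 26 'b': at 13  emit P6@[25:26]

All matches (sorted): [[1,3],[2,3],[6,3],[6,7],[8,6],[9,6],[11,3],[11,5],[11,7],[13,6],[14,6],[16,3],[16,5],[16,7],[17,3],[20,3],[20,7],[23,3],[24,3],[26,6]]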